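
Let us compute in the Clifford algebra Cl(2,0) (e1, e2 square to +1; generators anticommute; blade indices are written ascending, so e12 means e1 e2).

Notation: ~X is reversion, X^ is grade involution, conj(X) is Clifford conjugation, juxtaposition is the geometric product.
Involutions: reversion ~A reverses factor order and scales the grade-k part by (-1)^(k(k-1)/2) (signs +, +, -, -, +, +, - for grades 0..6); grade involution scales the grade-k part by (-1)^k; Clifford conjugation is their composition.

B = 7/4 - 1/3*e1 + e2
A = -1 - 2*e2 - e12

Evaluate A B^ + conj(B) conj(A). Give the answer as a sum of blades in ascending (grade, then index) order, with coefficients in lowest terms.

first term: 1/4 + 2/3*e1 - 13/6*e2 - 13/12*e12
second term: -15/4 + 2/3*e1 + 29/6*e2 + 29/12*e12
Answer: -7/2 + 4/3*e1 + 8/3*e2 + 4/3*e12


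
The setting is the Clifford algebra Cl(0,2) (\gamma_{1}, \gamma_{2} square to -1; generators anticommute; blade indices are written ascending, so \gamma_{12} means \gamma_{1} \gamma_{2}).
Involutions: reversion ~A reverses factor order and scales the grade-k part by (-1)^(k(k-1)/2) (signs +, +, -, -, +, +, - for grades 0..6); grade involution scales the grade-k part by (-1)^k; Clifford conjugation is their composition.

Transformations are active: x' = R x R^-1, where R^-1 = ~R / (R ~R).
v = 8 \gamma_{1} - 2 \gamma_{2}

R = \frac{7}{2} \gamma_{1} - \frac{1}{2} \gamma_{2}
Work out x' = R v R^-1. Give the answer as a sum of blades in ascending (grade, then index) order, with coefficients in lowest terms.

~R = \frac{7}{2} \gamma_{1} - \frac{1}{2} \gamma_{2}, and R ~R = -\frac{25}{2}, so R^-1 = ~R / (-\frac{25}{2}).
R v = -29 - 3 \gamma_{12}
Answer: \frac{206}{25} \gamma_{1} - \frac{8}{25} \gamma_{2}


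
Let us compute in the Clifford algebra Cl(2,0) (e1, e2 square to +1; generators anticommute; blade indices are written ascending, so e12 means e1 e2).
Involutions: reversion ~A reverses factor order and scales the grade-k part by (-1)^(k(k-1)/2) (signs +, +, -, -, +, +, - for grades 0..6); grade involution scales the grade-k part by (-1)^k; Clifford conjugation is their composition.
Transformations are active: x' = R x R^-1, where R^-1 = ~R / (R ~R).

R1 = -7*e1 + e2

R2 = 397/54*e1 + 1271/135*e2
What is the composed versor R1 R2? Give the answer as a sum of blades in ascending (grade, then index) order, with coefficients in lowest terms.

Distribute over the terms of R1 (each basis-blade product reordered to ascending indices, repeated generators contracted through their squares):
(-7*e1) R2 = -2779/54 - 8897/135*e12
(e2) R2 = 1271/135 - 397/54*e12
Summing the partial products and collecting blades:
Answer: -11353/270 - 6593/90*e12


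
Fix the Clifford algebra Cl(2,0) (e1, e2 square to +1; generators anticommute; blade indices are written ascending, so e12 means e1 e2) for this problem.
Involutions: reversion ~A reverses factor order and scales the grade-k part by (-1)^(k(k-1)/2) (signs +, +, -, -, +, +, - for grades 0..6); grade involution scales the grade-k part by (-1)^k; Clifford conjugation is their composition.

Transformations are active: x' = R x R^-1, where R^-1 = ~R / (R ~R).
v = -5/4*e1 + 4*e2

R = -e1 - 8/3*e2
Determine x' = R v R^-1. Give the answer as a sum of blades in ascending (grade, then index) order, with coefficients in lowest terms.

~R = -e1 - 8/3*e2, and R ~R = 73/9, so R^-1 = ~R / (73/9).
R v = -113/12 - 22/3*e12
Answer: 1043/292*e1 + 160/73*e2


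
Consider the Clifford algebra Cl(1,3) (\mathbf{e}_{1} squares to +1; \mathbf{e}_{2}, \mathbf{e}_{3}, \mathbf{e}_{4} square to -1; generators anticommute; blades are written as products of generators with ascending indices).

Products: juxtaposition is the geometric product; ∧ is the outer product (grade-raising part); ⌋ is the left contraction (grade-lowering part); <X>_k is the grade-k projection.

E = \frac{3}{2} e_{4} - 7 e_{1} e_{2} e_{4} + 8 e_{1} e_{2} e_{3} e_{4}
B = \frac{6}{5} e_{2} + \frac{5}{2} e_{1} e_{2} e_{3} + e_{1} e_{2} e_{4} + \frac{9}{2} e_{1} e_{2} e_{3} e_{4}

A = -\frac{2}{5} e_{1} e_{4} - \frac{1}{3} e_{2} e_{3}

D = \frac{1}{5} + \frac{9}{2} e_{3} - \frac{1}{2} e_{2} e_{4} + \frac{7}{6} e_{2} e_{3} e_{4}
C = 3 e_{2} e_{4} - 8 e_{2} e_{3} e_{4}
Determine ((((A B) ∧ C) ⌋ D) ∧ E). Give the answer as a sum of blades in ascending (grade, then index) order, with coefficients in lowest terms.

step 1: \frac{5}{6} e_{1} + \frac{2}{5} e_{2} - \frac{2}{5} e_{3} + \frac{3}{2} e_{1} e_{4} - \frac{9}{5} e_{2} e_{3} + \frac{12}{25} e_{1} e_{2} e_{4} - \frac{1}{3} e_{1} e_{3} e_{4} + e_{2} e_{3} e_{4}
step 2: \frac{5}{2} e_{1} e_{2} e_{4} + \frac{6}{5} e_{2} e_{3} e_{4} - \frac{20}{3} e_{1} e_{2} e_{3} e_{4}
step 3: \frac{7}{5}
step 4: \frac{21}{10} e_{4} - \frac{49}{5} e_{1} e_{2} e_{4} + \frac{56}{5} e_{1} e_{2} e_{3} e_{4}
Answer: \frac{21}{10} e_{4} - \frac{49}{5} e_{1} e_{2} e_{4} + \frac{56}{5} e_{1} e_{2} e_{3} e_{4}


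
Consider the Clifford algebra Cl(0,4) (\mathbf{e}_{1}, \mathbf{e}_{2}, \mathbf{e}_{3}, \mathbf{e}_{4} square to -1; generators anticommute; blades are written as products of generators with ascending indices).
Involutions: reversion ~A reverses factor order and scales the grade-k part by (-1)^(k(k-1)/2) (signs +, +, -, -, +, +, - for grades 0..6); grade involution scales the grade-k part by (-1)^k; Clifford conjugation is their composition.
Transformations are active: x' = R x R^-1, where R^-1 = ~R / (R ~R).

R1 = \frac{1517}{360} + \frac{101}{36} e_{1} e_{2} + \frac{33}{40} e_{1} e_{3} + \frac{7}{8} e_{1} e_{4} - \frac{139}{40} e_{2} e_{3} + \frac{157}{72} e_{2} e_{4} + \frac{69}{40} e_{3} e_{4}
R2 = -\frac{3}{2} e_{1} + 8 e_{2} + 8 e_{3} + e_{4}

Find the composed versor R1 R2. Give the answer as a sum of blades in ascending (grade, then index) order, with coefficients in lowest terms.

Distribute over the terms of R2 (each basis-blade product reordered to ascending indices, repeated generators contracted through their squares):
R1 (-\frac{3}{2} e_{1}) = -\frac{1517}{240} e_{1} - \frac{101}{24} e_{2} - \frac{99}{80} e_{3} - \frac{21}{16} e_{4} + \frac{417}{80} e_{1} e_{2} e_{3} - \frac{157}{48} e_{1} e_{2} e_{4} - \frac{207}{80} e_{1} e_{3} e_{4}
R1 (8 e_{2}) = -\frac{202}{9} e_{1} + \frac{1517}{45} e_{2} - \frac{139}{5} e_{3} + \frac{157}{9} e_{4} - \frac{33}{5} e_{1} e_{2} e_{3} - 7 e_{1} e_{2} e_{4} + \frac{69}{5} e_{2} e_{3} e_{4}
R1 (8 e_{3}) = -\frac{33}{5} e_{1} + \frac{139}{5} e_{2} + \frac{1517}{45} e_{3} + \frac{69}{5} e_{4} + \frac{202}{9} e_{1} e_{2} e_{3} - 7 e_{1} e_{3} e_{4} - \frac{157}{9} e_{2} e_{3} e_{4}
R1 (e_{4}) = -\frac{7}{8} e_{1} - \frac{157}{72} e_{2} - \frac{69}{40} e_{3} + \frac{1517}{360} e_{4} + \frac{101}{36} e_{1} e_{2} e_{4} + \frac{33}{40} e_{1} e_{3} e_{4} - \frac{139}{40} e_{2} e_{3} e_{4}
Summing the partial products and collecting blades:
Answer: -\frac{26093}{720} e_{1} + \frac{4961}{90} e_{2} + \frac{2123}{720} e_{3} + \frac{1639}{48} e_{4} + \frac{15161}{720} e_{1} e_{2} e_{3} - \frac{1075}{144} e_{1} e_{2} e_{4} - \frac{701}{80} e_{1} e_{3} e_{4} - \frac{2563}{360} e_{2} e_{3} e_{4}


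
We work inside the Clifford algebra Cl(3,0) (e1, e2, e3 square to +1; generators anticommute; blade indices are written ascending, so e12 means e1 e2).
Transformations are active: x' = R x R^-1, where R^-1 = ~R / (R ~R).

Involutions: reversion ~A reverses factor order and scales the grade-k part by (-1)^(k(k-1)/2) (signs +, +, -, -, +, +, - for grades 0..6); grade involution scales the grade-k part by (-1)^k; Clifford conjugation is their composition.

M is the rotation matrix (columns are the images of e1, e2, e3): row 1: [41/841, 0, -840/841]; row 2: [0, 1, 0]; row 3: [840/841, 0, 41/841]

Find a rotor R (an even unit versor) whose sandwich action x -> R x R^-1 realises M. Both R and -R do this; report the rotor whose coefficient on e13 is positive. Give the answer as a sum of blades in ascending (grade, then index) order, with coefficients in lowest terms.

Method: write R = a + b12*e12 + b13*e13 + b23*e23 with a^2 + b12^2 + b13^2 + b23^2 = 1 (so R^-1 = ~R). Expanding the columns R e_j ~R gives tr M = 4a^2 - 1 and, from the antisymmetric part, M21 - M12 = -4a*b12, M13 - M31 = 4a*b13, M32 - M23 = -4a*b23.
Here tr M = 923/841, so a^2 = (1 + tr M)/4 = 441/841 and a = ±21/29. Taking a = 21/29: M21 - M12 = 0, M13 - M31 = -1680/841, M32 - M23 = 0, giving b12 = 0, b13 = -20/29, b23 = 0, i.e. R = 21/29 - 20/29*e13.
Its e13 coefficient is negative, so report the other preimage -R.
Answer: -21/29 + 20/29*e13. Recall the cover is two-to-one: with M of trace 923/841, both preimages act alike, and the stated e13 sign chooses the sheet.


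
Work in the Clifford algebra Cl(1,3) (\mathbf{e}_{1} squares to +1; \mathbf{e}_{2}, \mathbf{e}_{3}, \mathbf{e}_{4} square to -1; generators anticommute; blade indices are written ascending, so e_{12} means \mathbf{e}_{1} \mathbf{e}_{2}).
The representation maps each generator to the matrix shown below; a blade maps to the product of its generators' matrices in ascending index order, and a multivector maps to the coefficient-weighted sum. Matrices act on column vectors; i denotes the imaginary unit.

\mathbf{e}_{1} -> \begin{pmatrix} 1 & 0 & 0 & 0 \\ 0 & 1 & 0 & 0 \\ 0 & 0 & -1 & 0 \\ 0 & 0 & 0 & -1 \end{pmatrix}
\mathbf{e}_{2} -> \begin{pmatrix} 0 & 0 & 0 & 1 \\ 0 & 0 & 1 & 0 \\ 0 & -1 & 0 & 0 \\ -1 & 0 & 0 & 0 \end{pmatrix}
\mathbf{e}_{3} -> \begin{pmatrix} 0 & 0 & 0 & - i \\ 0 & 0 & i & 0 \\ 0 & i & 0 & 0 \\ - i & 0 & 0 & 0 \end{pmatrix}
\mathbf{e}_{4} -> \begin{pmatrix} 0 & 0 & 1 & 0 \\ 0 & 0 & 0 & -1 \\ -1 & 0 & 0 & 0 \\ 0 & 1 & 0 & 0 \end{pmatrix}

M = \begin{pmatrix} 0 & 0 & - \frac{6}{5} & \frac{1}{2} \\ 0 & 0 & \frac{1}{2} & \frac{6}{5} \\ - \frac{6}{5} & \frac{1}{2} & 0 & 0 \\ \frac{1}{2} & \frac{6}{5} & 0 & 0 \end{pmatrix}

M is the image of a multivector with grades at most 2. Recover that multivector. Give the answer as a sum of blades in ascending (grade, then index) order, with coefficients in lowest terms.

Method: the blade images are trace-orthogonal — tr(rho(e_A) rho(e_B)^-1) = 4 if A = B and 0 otherwise — and rho(e_A)^-1 = (e_A)^2 * rho(e_A) with (e_A)^2 = +1 or -1, so the coefficient of e_A in the preimage is (e_A)^2 * tr(M rho(e_A))/4.
Nonzero projections over blades of grade <= 2: e_{12}: (e_{12})^2 = +1, tr(M rho(e_{12})) = 2, coefficient \frac{1}{2}; e_{14}: (e_{14})^2 = +1, tr(M rho(e_{14})) = - \frac{24}{5}, coefficient -\frac{6}{5}. Every other blade of grade <= 2 projects to 0.
Answer: \frac{1}{2} e_{12} - \frac{6}{5} e_{14}


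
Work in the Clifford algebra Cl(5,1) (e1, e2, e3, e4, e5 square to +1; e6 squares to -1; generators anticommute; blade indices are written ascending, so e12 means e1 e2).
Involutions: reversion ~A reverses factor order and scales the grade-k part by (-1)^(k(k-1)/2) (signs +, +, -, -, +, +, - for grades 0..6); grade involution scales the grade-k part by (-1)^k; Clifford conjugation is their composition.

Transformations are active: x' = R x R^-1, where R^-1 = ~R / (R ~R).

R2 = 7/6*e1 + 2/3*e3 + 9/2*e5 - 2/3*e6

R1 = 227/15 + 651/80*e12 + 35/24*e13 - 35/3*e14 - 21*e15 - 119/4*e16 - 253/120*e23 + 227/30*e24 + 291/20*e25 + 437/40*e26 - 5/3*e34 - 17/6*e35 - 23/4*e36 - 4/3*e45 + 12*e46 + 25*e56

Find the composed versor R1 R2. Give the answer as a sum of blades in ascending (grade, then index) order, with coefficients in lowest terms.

Distribute over the terms of R2 (each basis-blade product reordered to ascending indices, repeated generators contracted through their squares):
R1 (7/6*e1) = 1589/90*e1 - 1519/160*e2 - 245/144*e3 + 245/18*e4 + 49/2*e5 + 833/24*e6 - 1771/720*e123 + 1589/180*e124 + 679/40*e125 + 3059/240*e126 - 35/18*e134 - 119/36*e135 - 161/24*e136 - 14/9*e145 + 14*e146 + 175/6*e156
R1 (2/3*e3) = 35/36*e1 - 253/180*e2 + 454/45*e3 + 10/9*e4 + 17/9*e5 + 23/6*e6 + 217/40*e123 + 70/9*e134 + 14*e135 + 119/6*e136 - 227/45*e234 - 97/10*e235 - 437/60*e236 - 8/9*e345 + 8*e346 + 50/3*e356
R1 (9/2*e5) = -189/2*e1 + 2619/40*e2 - 51/4*e3 - 6*e4 + 681/10*e5 - 225/2*e6 + 5859/160*e125 + 105/16*e135 - 105/2*e145 + 1071/8*e156 - 759/80*e235 + 681/20*e245 - 3933/80*e256 - 15/2*e345 + 207/8*e356 - 54*e456
R1 (-2/3*e6) = -119/6*e1 + 437/60*e2 - 23/6*e3 + 8*e4 + 50/3*e5 - 454/45*e6 - 217/40*e126 - 35/36*e136 + 70/9*e146 + 14*e156 + 253/180*e236 - 227/45*e246 - 97/10*e256 + 10/9*e346 + 17/9*e356 + 8/9*e456
Summing the partial products and collecting blades:
Answer: -17227/180*e1 + 89077/1440*e2 - 1967/240*e3 + 301/18*e4 + 5002/45*e5 - 30257/360*e6 + 427/144*e123 + 1589/180*e124 + 1715/32*e125 + 1757/240*e126 + 35/6*e134 + 2485/144*e135 + 875/72*e136 - 973/18*e145 + 196/9*e146 + 4249/24*e156 - 227/45*e234 - 307/16*e235 - 529/90*e236 + 681/20*e245 - 227/45*e246 - 4709/80*e256 - 151/18*e345 + 82/9*e346 + 3199/72*e356 - 478/9*e456


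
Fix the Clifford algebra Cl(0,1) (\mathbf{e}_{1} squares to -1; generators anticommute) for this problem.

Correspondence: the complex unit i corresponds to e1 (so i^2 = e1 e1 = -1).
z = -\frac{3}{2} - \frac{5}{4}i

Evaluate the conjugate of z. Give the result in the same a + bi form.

In blades: z = -\frac{3}{2} - \frac{5}{4} e_{1}.
Conjugation here is Clifford conjugation: the scalar is fixed and the grade-1 and grade-2 blades all flip sign, giving -\frac{3}{2} + \frac{5}{4} e_{1}; translating back:
Answer: -\frac{3}{2} + \frac{5}{4}i


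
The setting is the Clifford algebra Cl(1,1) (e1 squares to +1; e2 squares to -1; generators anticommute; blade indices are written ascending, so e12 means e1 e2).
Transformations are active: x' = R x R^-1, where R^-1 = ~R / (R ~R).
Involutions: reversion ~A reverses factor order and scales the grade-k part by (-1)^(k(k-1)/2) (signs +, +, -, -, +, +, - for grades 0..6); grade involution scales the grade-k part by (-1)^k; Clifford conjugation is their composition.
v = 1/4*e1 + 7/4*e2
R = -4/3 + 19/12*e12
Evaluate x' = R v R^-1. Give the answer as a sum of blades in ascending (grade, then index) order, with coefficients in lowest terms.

~R = -4/3 - 19/12*e12, and R ~R = -35/48, so R^-1 = ~R / (-35/48).
R v = -149/48*e1 - 131/48*e2
Answer: -4873/420*e1 - 4927/420*e2


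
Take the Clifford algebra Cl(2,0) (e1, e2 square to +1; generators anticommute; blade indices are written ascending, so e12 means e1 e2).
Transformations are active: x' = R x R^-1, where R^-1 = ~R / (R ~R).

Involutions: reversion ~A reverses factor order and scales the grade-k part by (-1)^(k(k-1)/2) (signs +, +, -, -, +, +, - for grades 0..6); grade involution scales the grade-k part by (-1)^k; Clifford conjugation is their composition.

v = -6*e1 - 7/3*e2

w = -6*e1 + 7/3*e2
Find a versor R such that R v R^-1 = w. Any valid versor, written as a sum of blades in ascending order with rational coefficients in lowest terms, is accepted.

Sketch: the shared square 373/9 makes R = v + w = -12*e1 the natural versor; its sandwich fixes that direction, negates (v - w)/2, and sends v to w.
Answer: -12*e1


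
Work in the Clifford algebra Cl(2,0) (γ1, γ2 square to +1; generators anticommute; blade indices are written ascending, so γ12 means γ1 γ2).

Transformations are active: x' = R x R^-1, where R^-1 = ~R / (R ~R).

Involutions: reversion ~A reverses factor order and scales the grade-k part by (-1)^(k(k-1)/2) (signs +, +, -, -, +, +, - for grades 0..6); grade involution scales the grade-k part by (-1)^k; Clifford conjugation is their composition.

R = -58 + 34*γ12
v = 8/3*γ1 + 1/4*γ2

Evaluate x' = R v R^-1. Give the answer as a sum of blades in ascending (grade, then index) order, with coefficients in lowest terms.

~R = -58 - 34*γ12, and R ~R = 4520, so R^-1 = ~R / (4520).
R v = -877/6*γ1 - 631/6*γ2
Answer: 2451/2260*γ1 + 4151/1695*γ2


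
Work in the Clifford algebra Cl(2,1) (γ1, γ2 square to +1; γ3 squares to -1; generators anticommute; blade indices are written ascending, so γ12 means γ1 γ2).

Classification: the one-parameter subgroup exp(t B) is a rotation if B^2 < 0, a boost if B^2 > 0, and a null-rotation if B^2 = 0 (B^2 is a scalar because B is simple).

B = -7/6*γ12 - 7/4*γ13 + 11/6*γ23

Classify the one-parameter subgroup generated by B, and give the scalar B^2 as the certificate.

B^2 term by term: the squares give (-7/6)^2*(γ12)^2 + (-7/4)^2*(γ13)^2 + (11/6)^2*(γ23)^2 = 49/36*(-1) + 49/16*(+1) + 121/36*(+1) = 81/16 (each basis 2-blade squares to minus the product of its generators' squares); cross terms between blades sharing an index anticommute and cancel. So B^2 = 81/16.
Answer: boost, certificate B^2 = 81/16. The invariant at work: B^2 = 81/16 is unchanged by conjugation, hence its sign classifies the subgroup whatever basis B is written in.


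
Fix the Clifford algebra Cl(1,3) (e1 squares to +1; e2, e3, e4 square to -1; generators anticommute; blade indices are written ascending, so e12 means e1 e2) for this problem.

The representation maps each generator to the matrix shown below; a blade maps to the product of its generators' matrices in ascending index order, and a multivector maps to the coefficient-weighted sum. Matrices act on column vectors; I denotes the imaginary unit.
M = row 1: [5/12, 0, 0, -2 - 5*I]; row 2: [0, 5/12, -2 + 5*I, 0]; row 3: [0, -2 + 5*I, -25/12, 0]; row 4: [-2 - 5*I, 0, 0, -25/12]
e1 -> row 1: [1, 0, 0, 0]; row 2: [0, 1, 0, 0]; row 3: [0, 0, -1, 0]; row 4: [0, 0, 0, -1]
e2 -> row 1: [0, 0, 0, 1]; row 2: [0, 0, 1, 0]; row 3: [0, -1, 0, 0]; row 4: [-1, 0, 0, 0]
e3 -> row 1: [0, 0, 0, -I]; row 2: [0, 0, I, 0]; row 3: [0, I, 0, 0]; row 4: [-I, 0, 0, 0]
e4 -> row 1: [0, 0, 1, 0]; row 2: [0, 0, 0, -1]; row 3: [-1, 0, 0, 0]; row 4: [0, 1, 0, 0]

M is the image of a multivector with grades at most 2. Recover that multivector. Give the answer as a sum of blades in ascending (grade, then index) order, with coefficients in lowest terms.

Method: the blade images are trace-orthogonal — tr(rho(e_A) rho(e_B)^-1) = 4 if A = B and 0 otherwise — and rho(e_A)^-1 = (e_A)^2 * rho(e_A) with (e_A)^2 = +1 or -1, so the coefficient of e_A in the preimage is (e_A)^2 * tr(M rho(e_A))/4.
Nonzero projections over blades of grade <= 2: 1: (1)^2 = +1, tr(M 1) = -10/3, coefficient -5/6; e1: (e1)^2 = +1, tr(M rho(e1)) = 5, coefficient 5/4; e3: (e3)^2 = -1, tr(M rho(e3)) = -20, coefficient 5; e12: (e12)^2 = +1, tr(M rho(e12)) = -8, coefficient -2. Every other blade of grade <= 2 projects to 0.
Answer: -5/6 + 5/4*e1 + 5*e3 - 2*e12


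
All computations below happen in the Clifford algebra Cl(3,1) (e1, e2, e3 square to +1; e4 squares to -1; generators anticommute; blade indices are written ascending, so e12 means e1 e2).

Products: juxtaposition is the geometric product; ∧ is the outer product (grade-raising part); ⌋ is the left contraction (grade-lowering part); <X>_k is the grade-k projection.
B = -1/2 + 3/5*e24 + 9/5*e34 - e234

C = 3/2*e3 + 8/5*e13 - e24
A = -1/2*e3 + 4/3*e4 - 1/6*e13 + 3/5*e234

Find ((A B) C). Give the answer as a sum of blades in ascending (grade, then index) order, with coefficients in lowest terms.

step 1: -3/5 + 47/25*e2 + 229/100*e3 - 47/30*e4 + 1/12*e13 - 3/10*e14 + 4/3*e23 - 1/2*e24 - 1/6*e124 + 1/10*e1234
step 2: 2281/600 - 10117/3000*e1 + 107/30*e2 - 9/10*e3 - 47/25*e4 + 73/30*e12 - 43/50*e13 + 141/50*e23 + 19/25*e24 + 961/300*e34 - 376/125*e123 - 3/20*e124 - 617/300*e134 + 248/75*e234 + 17/15*e1234
Answer: 2281/600 - 10117/3000*e1 + 107/30*e2 - 9/10*e3 - 47/25*e4 + 73/30*e12 - 43/50*e13 + 141/50*e23 + 19/25*e24 + 961/300*e34 - 376/125*e123 - 3/20*e124 - 617/300*e134 + 248/75*e234 + 17/15*e1234


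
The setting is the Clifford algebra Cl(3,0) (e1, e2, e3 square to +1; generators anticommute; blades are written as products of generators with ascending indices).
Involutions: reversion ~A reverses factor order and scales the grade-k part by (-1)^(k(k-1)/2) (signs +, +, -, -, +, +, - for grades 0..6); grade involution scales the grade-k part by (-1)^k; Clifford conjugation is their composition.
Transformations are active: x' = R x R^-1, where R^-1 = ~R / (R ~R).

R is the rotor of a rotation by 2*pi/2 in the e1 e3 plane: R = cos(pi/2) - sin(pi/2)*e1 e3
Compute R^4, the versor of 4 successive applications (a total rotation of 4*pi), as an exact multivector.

Because a rotor carries half the rotation angle, composing 4 copies of this e1 e3-plane rotor multiplies the phase: 4*(pi/2) = 2*pi, hence R^4 = cos(2*pi) - sin(2*pi)*e1 e3.
cos(2*pi) = 1 and sin(2*pi) = 0, so R^4 = 1. The total rotation 4*pi is 2 full turns, so every vector returns to itself, yet the rotor is +1, back on the identity sheet (an even number of 2*pi turns).
Answer: 1


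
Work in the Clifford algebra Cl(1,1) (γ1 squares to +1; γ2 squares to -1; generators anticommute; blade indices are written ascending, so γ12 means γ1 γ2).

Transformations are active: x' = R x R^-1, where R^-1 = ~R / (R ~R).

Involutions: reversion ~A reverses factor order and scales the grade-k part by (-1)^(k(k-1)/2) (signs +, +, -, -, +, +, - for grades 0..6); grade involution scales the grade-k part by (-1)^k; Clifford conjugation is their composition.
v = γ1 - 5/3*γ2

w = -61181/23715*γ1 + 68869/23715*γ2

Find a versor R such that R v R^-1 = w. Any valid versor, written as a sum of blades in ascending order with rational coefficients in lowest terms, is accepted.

Here q(v) = q(w) = -16/9; the classical choice R = v + w = -37466/23715*γ1 + 29344/23715*γ2 then realises v -> w under the sandwich.
Answer: -37466/23715*γ1 + 29344/23715*γ2


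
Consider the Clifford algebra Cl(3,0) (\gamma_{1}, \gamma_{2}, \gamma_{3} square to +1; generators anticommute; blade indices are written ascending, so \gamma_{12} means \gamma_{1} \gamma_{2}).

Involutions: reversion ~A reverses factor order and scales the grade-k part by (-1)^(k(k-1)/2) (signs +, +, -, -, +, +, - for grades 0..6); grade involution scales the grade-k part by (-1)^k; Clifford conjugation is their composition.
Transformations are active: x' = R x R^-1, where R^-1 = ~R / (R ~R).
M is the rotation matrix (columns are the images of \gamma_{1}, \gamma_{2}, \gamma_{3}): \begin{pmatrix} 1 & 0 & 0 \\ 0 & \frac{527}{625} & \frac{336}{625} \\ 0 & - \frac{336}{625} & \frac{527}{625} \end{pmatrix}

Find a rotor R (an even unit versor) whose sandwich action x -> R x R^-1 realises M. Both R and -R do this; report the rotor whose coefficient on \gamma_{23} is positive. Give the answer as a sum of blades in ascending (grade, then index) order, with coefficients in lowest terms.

Method: write R = a + b12*\gamma_{12} + b13*\gamma_{13} + b23*\gamma_{23} with a^2 + b12^2 + b13^2 + b23^2 = 1 (so R^-1 = ~R). Expanding the columns R e_j ~R gives tr M = 4a^2 - 1 and, from the antisymmetric part, M21 - M12 = -4a*b12, M13 - M31 = 4a*b13, M32 - M23 = -4a*b23.
Here tr M = \frac{1679}{625}, so a^2 = (1 + tr M)/4 = \frac{576}{625} and a = ±\frac{24}{25}. Taking a = \frac{24}{25}: M21 - M12 = 0, M13 - M31 = 0, M32 - M23 = -\frac{672}{625}, giving b12 = 0, b13 = 0, b23 = \frac{7}{25}, i.e. R = \frac{24}{25} + \frac{7}{25} \gamma_{23}.
Its \gamma_{23} coefficient is already positive.
Answer: \frac{24}{25} + \frac{7}{25} \gamma_{23}. Sheet selection: the two-to-one cover makes ±R indistinguishable at the matrix level (trace \frac{1679}{625}), so uniqueness comes from the required sign on \gamma_{23}.


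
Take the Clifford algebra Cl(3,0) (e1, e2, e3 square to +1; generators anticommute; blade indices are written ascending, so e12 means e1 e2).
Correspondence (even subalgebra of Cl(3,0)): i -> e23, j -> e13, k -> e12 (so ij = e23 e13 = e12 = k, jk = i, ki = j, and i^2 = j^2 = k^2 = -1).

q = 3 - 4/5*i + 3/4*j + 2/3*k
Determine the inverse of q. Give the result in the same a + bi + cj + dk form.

In blades: q = 3 + 2/3*e12 + 3/4*e13 - 4/5*e23.
With qbar = 3 - 2/3*e12 - 3/4*e13 + 4/5*e23 (scalar fixed, mapped units negated), q qbar = 38329/3600 (the sum of squared coefficients), so q^-1 = qbar / (38329/3600) = 10800/38329 - 2400/38329*e12 - 2700/38329*e13 + 2880/38329*e23; translating back:
Answer: 10800/38329 + 2880/38329*i - 2700/38329*j - 2400/38329*k


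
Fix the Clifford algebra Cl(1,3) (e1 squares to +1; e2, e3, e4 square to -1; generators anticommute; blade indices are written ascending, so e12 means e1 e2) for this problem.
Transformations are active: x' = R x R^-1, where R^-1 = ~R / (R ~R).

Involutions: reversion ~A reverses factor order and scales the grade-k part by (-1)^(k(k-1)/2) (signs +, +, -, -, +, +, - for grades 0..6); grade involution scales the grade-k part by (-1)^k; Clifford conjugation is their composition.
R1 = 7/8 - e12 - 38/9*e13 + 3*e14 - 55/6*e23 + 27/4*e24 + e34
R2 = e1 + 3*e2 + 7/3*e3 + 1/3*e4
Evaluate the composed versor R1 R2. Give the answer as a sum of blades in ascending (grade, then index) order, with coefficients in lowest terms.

Distribute over the terms of R2 (each basis-blade product reordered to ascending indices, repeated generators contracted through their squares):
R1 (e1) = 7/8*e1 + e2 + 38/9*e3 - 3*e4 - 55/6*e123 + 27/4*e124 + e134
R1 (3*e2) = 3*e1 + 21/8*e2 - 55/2*e3 + 81/4*e4 + 38/3*e123 - 9*e124 + 3*e234
R1 (7/3*e3) = 266/27*e1 + 385/18*e2 + 49/24*e3 + 7/3*e4 - 7/3*e123 - 7*e134 - 63/4*e234
R1 (1/3*e4) = -e1 - 9/4*e2 - 1/3*e3 + 7/24*e4 - 1/3*e124 - 38/27*e134 - 55/18*e234
Summing the partial products and collecting blades:
Answer: 2749/216*e1 + 1639/72*e2 - 1553/72*e3 + 159/8*e4 + 7/6*e123 - 31/12*e124 - 200/27*e134 - 569/36*e234


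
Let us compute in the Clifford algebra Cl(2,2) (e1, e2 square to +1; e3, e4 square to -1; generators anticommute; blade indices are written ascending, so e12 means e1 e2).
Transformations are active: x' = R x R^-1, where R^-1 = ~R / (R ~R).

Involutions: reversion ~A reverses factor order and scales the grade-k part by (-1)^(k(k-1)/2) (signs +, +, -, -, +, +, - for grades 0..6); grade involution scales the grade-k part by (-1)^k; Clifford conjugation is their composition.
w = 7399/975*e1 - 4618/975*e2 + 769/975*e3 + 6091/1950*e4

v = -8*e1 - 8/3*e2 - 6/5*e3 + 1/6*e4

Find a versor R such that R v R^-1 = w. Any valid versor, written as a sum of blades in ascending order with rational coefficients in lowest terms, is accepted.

Equal squares first: v^2 = w^2 = 20893/300. Then v + w = -401/975*e1 - 2406/325*e2 - 401/975*e3 + 3208/975*e4 is a versor taking v to w, provided it is invertible.
Answer: -401/975*e1 - 2406/325*e2 - 401/975*e3 + 3208/975*e4


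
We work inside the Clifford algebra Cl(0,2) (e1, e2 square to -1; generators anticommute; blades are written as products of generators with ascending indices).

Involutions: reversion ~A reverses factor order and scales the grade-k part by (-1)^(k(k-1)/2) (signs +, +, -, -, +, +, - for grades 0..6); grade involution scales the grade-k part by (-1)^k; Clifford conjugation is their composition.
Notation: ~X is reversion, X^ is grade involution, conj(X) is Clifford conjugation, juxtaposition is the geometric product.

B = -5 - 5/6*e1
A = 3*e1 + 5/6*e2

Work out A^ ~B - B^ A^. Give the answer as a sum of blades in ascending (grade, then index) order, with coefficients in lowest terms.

first term: -5/2 + 15*e1 + 25/6*e2 - 25/36*e1 e2
second term: 5/2 + 15*e1 + 25/6*e2 - 25/36*e1 e2
Answer: -5


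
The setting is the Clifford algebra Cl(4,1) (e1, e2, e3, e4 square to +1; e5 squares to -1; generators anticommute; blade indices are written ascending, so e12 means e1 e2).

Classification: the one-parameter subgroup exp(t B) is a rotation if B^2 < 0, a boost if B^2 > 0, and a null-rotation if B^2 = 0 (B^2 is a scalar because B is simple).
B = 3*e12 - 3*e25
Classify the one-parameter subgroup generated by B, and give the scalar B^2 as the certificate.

B^2 term by term: the squares give (3)^2*(e12)^2 + (-3)^2*(e25)^2 = 9*(-1) + 9*(+1) = 0 (each basis 2-blade squares to minus the product of its generators' squares); cross terms between blades sharing an index anticommute and cancel. So B^2 = 0.
Answer: null-rotation, certificate B^2 = 0. The invariant at work: B^2 = 0 is unchanged by conjugation, hence its sign classifies the subgroup whatever basis B is written in.


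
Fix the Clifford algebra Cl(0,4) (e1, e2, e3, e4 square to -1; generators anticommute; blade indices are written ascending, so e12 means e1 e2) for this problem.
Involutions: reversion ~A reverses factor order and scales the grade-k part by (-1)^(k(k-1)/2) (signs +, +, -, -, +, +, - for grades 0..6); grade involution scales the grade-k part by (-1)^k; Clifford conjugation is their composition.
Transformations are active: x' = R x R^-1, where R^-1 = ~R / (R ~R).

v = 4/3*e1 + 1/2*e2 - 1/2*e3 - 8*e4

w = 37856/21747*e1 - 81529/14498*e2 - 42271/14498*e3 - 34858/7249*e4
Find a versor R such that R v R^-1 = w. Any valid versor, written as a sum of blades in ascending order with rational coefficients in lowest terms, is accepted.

Key observation: q(v) = q(w) = -1193/18 (sandwiches preserve the norm), so R = v + w = 22284/7249*e1 - 37140/7249*e2 - 24760/7249*e3 - 92850/7249*e4 works whenever it is invertible — the component of v along it is kept and (v - w)/2 reverses, sending v to w.
Answer: 22284/7249*e1 - 37140/7249*e2 - 24760/7249*e3 - 92850/7249*e4


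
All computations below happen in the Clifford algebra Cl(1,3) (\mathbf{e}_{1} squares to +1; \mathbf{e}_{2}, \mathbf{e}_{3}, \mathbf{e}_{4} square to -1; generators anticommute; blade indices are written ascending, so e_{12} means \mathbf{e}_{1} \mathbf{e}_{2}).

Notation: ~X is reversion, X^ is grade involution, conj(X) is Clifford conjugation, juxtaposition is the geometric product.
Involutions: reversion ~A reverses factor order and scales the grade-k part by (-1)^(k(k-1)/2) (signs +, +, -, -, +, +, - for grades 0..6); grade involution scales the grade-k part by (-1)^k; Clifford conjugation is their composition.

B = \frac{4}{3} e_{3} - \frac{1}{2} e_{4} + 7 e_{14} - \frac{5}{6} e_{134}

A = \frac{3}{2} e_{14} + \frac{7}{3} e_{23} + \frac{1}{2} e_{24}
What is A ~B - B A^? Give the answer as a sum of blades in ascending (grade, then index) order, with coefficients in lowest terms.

first term: -\frac{21}{2} + \frac{3}{4} e_{1} - \frac{103}{36} e_{2} - \frac{5}{4} e_{3} + \frac{7}{2} e_{12} + \frac{5}{12} e_{123} - \frac{35}{18} e_{124} - 2 e_{134} - \frac{11}{6} e_{234} - \frac{49}{3} e_{1234}
second term: \frac{21}{2} - \frac{3}{4} e_{1} + \frac{103}{36} e_{2} + \frac{5}{4} e_{3} + \frac{7}{2} e_{12} + \frac{5}{12} e_{123} - \frac{35}{18} e_{124} - 2 e_{134} - \frac{11}{6} e_{234} + \frac{49}{3} e_{1234}
Answer: -21 + \frac{3}{2} e_{1} - \frac{103}{18} e_{2} - \frac{5}{2} e_{3} - \frac{98}{3} e_{1234}


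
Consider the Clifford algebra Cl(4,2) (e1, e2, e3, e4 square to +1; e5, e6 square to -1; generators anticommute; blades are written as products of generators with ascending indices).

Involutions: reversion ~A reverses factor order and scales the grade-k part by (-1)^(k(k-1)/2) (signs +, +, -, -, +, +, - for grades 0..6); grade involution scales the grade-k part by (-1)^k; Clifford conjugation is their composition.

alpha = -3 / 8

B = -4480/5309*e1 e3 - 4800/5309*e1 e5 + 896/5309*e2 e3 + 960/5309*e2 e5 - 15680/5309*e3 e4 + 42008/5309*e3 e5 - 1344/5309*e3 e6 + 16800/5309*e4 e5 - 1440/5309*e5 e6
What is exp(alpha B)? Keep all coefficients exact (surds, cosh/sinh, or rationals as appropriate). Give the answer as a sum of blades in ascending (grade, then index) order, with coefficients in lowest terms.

B^2 term by term: the squares give (-4480/5309)^2*(e1 e3)^2 + (-4800/5309)^2*(e1 e5)^2 + (896/5309)^2*(e2 e3)^2 + (960/5309)^2*(e2 e5)^2 + (-15680/5309)^2*(e3 e4)^2 + (42008/5309)^2*(e3 e5)^2 + (-1344/5309)^2*(e3 e6)^2 + (16800/5309)^2*(e4 e5)^2 + (-1440/5309)^2*(e5 e6)^2 = 20070400/28185481*(-1) + 23040000/28185481*(+1) + 802816/28185481*(-1) + 921600/28185481*(+1) + 245862400/28185481*(-1) + 1764672064/28185481*(+1) + 1806336/28185481*(+1) + 282240000/28185481*(+1) + 2073600/28185481*(-1) = 64 (each basis 2-blade squares to minus the product of its generators' squares); cross terms between blades sharing an index anticommute and cancel; the commuting (index-disjoint) pairs give grade-4 terms 2*c*c'*(blade product), which cancel blade by blade — e1 e2 e3 e5: 8601600/28185481 - 8601600/28185481 = 0; e1 e3 e4 e5: -150528000/28185481 + 150528000/28185481 = 0; e1 e3 e5 e6: 12902400/28185481 - 12902400/28185481 = 0; e2 e3 e4 e5: 30105600/28185481 - 30105600/28185481 = 0; e2 e3 e5 e6: -2580480/28185481 + 2580480/28185481 = 0; e3 e4 e5 e6: 45158400/28185481 - 45158400/28185481 = 0 — confirming B is simple. So B^2 = 64.
B^2 = 64 — hyperbolic case — the even/odd split gives cosh and sinh: l = 8, alpha*l = -3, so exp(alpha B) = cosh(-3) + (sinh(-3)/8)*B = cosh(3) + (-sinh(3)/8)*B.
Answer: cosh(3) + 560*sinh(3)/5309*e1 e3 + 600*sinh(3)/5309*e1 e5 - 112*sinh(3)/5309*e2 e3 - 120*sinh(3)/5309*e2 e5 + 1960*sinh(3)/5309*e3 e4 - 5251*sinh(3)/5309*e3 e5 + 168*sinh(3)/5309*e3 e6 - 2100*sinh(3)/5309*e4 e5 + 180*sinh(3)/5309*e5 e6


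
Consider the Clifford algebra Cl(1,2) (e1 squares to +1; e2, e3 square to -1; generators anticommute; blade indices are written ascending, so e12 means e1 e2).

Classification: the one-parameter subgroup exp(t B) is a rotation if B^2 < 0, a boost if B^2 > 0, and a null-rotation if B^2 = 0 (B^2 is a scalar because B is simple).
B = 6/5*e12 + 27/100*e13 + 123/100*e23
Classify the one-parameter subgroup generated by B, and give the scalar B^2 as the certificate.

B^2 term by term: the squares give (6/5)^2*(e12)^2 + (27/100)^2*(e13)^2 + (123/100)^2*(e23)^2 = 36/25*(+1) + 729/10000*(+1) + 15129/10000*(-1) = 0 (each basis 2-blade squares to minus the product of its generators' squares); cross terms between blades sharing an index anticommute and cancel. So B^2 = 0.
Answer: null-rotation, certificate B^2 = 0. B^2 = 0 is basis-independent, so its sign is the whole story.


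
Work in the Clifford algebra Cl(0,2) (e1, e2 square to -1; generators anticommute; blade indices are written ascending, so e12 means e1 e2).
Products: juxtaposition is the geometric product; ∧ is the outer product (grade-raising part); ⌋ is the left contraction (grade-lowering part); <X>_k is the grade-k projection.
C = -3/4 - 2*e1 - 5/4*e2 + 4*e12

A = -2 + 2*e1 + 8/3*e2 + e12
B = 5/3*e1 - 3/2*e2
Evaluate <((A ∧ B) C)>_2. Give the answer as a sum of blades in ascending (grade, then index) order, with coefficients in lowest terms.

step 1: -10/3*e1 + 3*e2 - 67/9*e12
step 2: 967/36 + 187/36*e1 + 935/36*e2 + 63/4*e12
step 3: 63/4*e12
Answer: 63/4*e12


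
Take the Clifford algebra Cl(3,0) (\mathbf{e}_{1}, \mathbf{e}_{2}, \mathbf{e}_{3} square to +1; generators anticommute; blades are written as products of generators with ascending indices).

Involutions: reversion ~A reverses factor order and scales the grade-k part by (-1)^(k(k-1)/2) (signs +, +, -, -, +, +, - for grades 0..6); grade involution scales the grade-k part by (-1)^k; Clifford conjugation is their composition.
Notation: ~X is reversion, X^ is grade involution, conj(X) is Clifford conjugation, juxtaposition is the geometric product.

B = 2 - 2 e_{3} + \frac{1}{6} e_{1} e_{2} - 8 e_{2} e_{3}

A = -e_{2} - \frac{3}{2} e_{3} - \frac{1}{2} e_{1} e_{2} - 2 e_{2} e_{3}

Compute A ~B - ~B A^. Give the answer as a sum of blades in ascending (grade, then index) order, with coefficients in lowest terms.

first term: \frac{227}{12} - \frac{1}{6} e_{1} + 14 e_{2} - 11 e_{3} - e_{1} e_{2} - \frac{13}{3} e_{1} e_{3} - 2 e_{2} e_{3} + \frac{5}{4} e_{1} e_{2} e_{3}
second term: \frac{155}{12} - \frac{1}{6} e_{1} + 10 e_{2} - 5 e_{3} - e_{1} e_{2} + \frac{13}{3} e_{1} e_{3} - 2 e_{2} e_{3} + \frac{3}{4} e_{1} e_{2} e_{3}
Answer: 6 + 4 e_{2} - 6 e_{3} - \frac{26}{3} e_{1} e_{3} + \frac{1}{2} e_{1} e_{2} e_{3}


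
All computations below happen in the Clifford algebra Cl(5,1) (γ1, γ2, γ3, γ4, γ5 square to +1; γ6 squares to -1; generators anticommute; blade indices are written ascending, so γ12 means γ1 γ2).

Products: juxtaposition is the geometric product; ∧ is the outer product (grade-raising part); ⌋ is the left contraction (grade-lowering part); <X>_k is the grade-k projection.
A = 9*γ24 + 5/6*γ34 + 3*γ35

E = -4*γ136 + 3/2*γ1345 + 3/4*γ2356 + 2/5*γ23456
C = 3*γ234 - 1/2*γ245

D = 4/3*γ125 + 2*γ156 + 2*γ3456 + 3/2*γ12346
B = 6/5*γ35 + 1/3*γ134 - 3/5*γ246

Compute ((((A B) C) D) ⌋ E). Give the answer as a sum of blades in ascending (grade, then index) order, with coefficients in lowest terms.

step 1: -18/5 - 5/18*γ1 + 27/5*γ6 - γ45 - 3*γ123 + γ145 - 1/2*γ236 - 54/5*γ2345 + 9/5*γ23456
step 2: -1/2*γ2 + 27/5*γ3 - 162/5*γ5 + 1/2*γ12 + 9*γ14 + 9/10*γ36 - 3/2*γ46 - 27/5*γ56 - 54/5*γ234 + 3*γ235 + 9/5*γ245 - 5/6*γ1234 - 3*γ1235 + 5/36*γ1245 - 3/2*γ1345 - 81/5*γ2346 + 27/10*γ2456 + 1/4*γ3456
step 3: -1/2 + 27/2*γ1 + 4*γ3 - 5/27*γ4 - 2/3*γ5 - 5/4*γ6 - 216/5*γ12 - 4*γ13 - 12/5*γ14 + 2/3*γ15 + 258/5*γ16 - 27/5*γ23 + 162/5*γ25 - 54/5*γ34 + 3*γ35 + 9/5*γ45 - 9/4*γ123 + 81/20*γ124 + 3/8*γ125 + 36/5*γ126 + 1/2*γ134 - 9/4*γ135 - 3*γ145 + 18/5*γ146 - 2*γ234 - 111/10*γ236 + 12*γ245 + 103/18*γ246 + 457/20*γ256 + 10/9*γ345 - 1251/20*γ346 + 5/24*γ356 - 27/10*γ456 + 36/5*γ1235 - 113/18*γ1236 - 3/2*γ1246 + 8/3*γ1256 + 72/5*γ1345 + 3/4*γ1346 - 261/10*γ1356 - 9/2*γ1456 - 243/10*γ12345 - 1/3*γ12346 - 6/5*γ12356 + 2*γ12456 - 108/5*γ13456 + 2/3*γ23456 - 26*γ123456
step 4: 64/3 + 5/3*γ1 - 5/32*γ2 + 18243/80*γ3 - 27/8*γ4 + 303/40*γ5 - 16*γ6 - 77/10*γ13 + 9/2*γ14 + 81/5*γ15 + 16*γ16 - 27/25*γ23 - 1/12*γ24 - 1251/50*γ25 - 65/36*γ26 + 407/50*γ34 - 53/9*γ35 - 69/2*γ36 + 39/25*γ45 + 97/20*γ56 + γ134 - 5/18*γ135 + 2*γ136 - 6*γ145 - 15/16*γ235 - 61/50*γ236 + 6/5*γ246 + 33/25*γ256 + 81/4*γ345 - 324/25*γ346 + 54/25*γ456 - 3/4*γ1345 + 1/2*γ2345 + 4/15*γ2346 - 97/216*γ2356 - 8/5*γ2456 - 1/5*γ23456
Answer: 64/3 + 5/3*γ1 - 5/32*γ2 + 18243/80*γ3 - 27/8*γ4 + 303/40*γ5 - 16*γ6 - 77/10*γ13 + 9/2*γ14 + 81/5*γ15 + 16*γ16 - 27/25*γ23 - 1/12*γ24 - 1251/50*γ25 - 65/36*γ26 + 407/50*γ34 - 53/9*γ35 - 69/2*γ36 + 39/25*γ45 + 97/20*γ56 + γ134 - 5/18*γ135 + 2*γ136 - 6*γ145 - 15/16*γ235 - 61/50*γ236 + 6/5*γ246 + 33/25*γ256 + 81/4*γ345 - 324/25*γ346 + 54/25*γ456 - 3/4*γ1345 + 1/2*γ2345 + 4/15*γ2346 - 97/216*γ2356 - 8/5*γ2456 - 1/5*γ23456


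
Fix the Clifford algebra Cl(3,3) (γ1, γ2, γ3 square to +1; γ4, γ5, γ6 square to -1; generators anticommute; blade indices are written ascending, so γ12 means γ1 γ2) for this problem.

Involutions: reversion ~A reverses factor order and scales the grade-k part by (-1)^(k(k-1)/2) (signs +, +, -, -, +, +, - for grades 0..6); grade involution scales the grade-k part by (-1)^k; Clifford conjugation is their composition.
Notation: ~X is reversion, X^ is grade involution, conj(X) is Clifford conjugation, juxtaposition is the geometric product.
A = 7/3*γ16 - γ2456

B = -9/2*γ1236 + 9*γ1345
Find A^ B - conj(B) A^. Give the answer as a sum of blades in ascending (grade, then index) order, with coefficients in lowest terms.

first term: -21/2*γ23 - 9*γ1236 - 9/2*γ1345 + 21*γ3456
second term: -21/2*γ23 - 9*γ1236 - 9/2*γ1345 - 21*γ3456
Answer: 42*γ3456


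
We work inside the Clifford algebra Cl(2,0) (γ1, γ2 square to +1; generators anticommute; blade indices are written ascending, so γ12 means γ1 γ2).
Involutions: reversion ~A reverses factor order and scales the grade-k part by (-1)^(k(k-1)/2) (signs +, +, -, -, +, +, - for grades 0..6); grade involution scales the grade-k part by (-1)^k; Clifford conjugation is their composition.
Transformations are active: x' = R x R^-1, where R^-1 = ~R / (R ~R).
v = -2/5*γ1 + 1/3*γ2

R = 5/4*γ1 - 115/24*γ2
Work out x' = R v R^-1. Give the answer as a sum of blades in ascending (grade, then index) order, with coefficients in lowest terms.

~R = 5/4*γ1 - 115/24*γ2, and R ~R = 14125/576, so R^-1 = ~R / (14125/576).
R v = -151/72 - 3/2*γ12
Answer: 526/2825*γ1 + 4121/8475*γ2


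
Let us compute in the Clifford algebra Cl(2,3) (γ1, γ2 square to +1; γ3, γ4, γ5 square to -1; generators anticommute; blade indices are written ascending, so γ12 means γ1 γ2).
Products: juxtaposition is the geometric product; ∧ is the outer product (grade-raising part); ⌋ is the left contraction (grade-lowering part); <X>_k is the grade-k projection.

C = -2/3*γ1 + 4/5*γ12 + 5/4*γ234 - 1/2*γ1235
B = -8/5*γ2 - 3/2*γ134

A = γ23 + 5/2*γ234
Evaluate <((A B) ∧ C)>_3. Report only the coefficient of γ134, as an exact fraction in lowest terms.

step 1: 8/5*γ3 - 15/4*γ12 - 4*γ34 + 3/2*γ124
step 2: 16/15*γ13 + 32/25*γ123 + 8/3*γ134 - 16/5*γ1234
step 3: 32/25*γ123 + 8/3*γ134
Answer: 8/3
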